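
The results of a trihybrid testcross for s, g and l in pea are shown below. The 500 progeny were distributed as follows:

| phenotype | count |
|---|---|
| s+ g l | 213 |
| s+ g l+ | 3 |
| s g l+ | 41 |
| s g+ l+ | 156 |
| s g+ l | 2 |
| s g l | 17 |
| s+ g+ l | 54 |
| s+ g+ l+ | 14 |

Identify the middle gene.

l

The two most frequent reciprocal classes, s+ g l and s g+ l+, are the parental types, so the F1 was s+ g l / s g+ l+.
The two rarest classes, s+ g l+ and s g+ l, are the double crossovers. Comparing them with the parentals, only the l allele has switched, so l is the middle locus and the order is s – l – g.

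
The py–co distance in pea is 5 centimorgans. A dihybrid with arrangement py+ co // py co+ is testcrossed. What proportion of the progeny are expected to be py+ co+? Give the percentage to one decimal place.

2.5%

A map distance of 5 centimorgans corresponds to a recombination frequency of 0.050.
The F1 is py+ co / py co+, so py+ co+ is a recombinant gamete class with expected frequency r/2 = 0.050/2 = 0.0250.
That is 0.0250 = 2.5% of the progeny.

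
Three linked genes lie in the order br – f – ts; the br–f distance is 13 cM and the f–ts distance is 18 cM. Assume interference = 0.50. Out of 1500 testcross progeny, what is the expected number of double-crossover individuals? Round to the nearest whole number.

18

Map distances give recombination frequencies of 0.130 and 0.180 for the two intervals.
With interference 0.50 (so coincidence = 0.50), expected double-crossover frequency = 0.130 × 0.180 × 0.50 = 0.01170.
Expected number = 0.01170 × 1500 = 17.55 ≈ 18.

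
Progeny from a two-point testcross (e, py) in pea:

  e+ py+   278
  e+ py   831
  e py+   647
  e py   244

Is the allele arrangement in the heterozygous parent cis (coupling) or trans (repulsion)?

The two most frequent classes are e+ py (831) and e py+ (647); these are the parental (non-recombinant) types.
So the F1 carried e+ py on one chromosome and e py+ on the other — the recessive alleles are on opposite chromosomes (trans / repulsion).

trans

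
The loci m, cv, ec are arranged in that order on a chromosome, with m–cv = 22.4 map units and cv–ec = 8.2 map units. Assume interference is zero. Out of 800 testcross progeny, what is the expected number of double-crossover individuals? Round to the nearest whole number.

15

Map distances give recombination frequencies of 0.224 and 0.082 for the two intervals.
With no interference, expected double-crossover frequency = 0.224 × 0.082 = 0.01837.
Expected number = 0.01837 × 800 = 14.69 ≈ 15.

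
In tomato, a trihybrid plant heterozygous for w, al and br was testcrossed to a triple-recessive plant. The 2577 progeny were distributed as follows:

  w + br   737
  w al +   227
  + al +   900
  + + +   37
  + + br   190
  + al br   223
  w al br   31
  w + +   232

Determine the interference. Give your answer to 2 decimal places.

The two most frequent reciprocal classes, w + br and + al +, are the parental types, so the F1 was w + br / + al +.
The two rarest classes, w al br and + + +, are the double crossovers. Comparing them with the parentals, only the al allele has switched, so al is the middle locus and the order is w – al – br.
w–al: (417 + 68)/2577 = 0.1882; al–br: (455 + 68)/2577 = 0.2029.
Expected DCO frequency = 0.1882 × 0.2029 ≈ 0.03819; observed = 68/2577 ≈ 0.02639.
Coefficient of coincidence = 0.02639/0.03819 ≈ 0.69; interference = 1 − 0.69 = 0.31.

0.31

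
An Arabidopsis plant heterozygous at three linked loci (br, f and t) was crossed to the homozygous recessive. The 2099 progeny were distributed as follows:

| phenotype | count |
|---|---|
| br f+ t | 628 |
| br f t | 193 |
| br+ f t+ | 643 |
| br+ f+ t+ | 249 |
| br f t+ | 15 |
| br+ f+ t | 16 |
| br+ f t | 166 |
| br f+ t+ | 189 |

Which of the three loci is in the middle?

The two most frequent reciprocal classes, br f+ t and br+ f t+, are the parental types, so the F1 was br f+ t / br+ f t+.
The two rarest classes, br+ f+ t and br f t+, are the double crossovers. Comparing them with the parentals, only the br allele has switched, so br is the middle locus and the order is f – br – t.

br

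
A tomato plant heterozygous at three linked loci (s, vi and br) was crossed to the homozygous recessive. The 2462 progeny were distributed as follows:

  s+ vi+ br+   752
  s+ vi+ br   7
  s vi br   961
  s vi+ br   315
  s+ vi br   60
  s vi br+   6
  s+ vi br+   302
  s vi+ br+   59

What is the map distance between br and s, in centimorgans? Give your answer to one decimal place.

The two most frequent reciprocal classes, s vi br and s+ vi+ br+, are the parental types, so the F1 was s vi br / s+ vi+ br+.
The two rarest classes, s vi br+ and s+ vi+ br, are the double crossovers. Comparing them with the parentals, only the br allele has switched, so br is the middle locus and the order is vi – br – s.
Crossovers in the br–s interval produce the single-crossover classes s+ vi br and s vi+ br+ (60 + 59 = 119) plus the double crossovers (13).
RF(br–s) = (119 + 13) / 2462 = 132/2462 = 0.0536 → 5.4 centimorgans.

5.4 centimorgans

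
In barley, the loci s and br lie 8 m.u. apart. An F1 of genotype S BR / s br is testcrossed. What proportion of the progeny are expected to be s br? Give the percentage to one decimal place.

A map distance of 8 m.u. corresponds to a recombination frequency of 0.080.
The F1 is S BR / s br, so s br is a parental gamete class with expected frequency (1 − r)/2 = 0.920/2 = 0.4600.
That is 0.4600 = 46.0% of the progeny.

46.0%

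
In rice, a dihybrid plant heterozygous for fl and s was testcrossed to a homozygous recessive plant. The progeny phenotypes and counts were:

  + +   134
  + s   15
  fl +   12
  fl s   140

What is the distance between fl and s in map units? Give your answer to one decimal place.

9.0 map units

The two most frequent classes, + + (134) and fl s (140), are the parental types, so the F1 was + + / fl s.
The recombinant classes are + s and fl +: 15 + 12 = 27.
Recombination frequency = 27/301 = 0.0897 ≈ 9.0%, i.e. 9.0 map units.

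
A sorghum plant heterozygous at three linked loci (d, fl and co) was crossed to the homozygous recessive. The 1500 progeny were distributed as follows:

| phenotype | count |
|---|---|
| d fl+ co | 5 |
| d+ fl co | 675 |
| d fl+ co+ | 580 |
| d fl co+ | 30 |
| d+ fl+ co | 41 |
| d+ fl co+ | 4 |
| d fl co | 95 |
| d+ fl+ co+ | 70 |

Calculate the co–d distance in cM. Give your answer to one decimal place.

The two most frequent reciprocal classes, d+ fl co and d fl+ co+, are the parental types, so the F1 was d+ fl co / d fl+ co+.
The two rarest classes, d+ fl co+ and d fl+ co, are the double crossovers. Comparing them with the parentals, only the co allele has switched, so co is the middle locus and the order is d – co – fl.
Crossovers in the d–co interval produce the single-crossover classes d fl co and d+ fl+ co+ (95 + 70 = 165) plus the double crossovers (9).
RF(d–co) = (165 + 9) / 1500 = 174/1500 = 0.1160 → 11.6 cM.

11.6 cM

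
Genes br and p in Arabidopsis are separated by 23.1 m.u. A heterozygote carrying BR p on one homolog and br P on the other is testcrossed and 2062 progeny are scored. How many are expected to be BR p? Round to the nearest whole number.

793

A map distance of 23.1 m.u. corresponds to a recombination frequency of 0.231.
The F1 is BR p / br P, so BR p is a parental gamete class with expected frequency (1 − r)/2 = 0.769/2 = 0.3845.
Expected number = 0.3845 × 2062 = 792.84 ≈ 793.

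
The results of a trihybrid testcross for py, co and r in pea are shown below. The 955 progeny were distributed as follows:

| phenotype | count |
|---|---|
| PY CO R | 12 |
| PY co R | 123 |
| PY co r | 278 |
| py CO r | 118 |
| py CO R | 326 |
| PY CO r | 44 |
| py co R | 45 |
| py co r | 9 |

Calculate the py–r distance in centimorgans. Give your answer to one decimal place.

27.4 centimorgans

The two most frequent reciprocal classes, PY co r and py CO R, are the parental types, so the F1 was PY co r / py CO R.
The two rarest classes, py co r and PY CO R, are the double crossovers. Comparing them with the parentals, only the py allele has switched, so py is the middle locus and the order is r – py – co.
Crossovers in the r–py interval produce the single-crossover classes PY co R and py CO r (123 + 118 = 241) plus the double crossovers (21).
RF(r–py) = (241 + 21) / 955 = 262/955 = 0.2743 → 27.4 centimorgans.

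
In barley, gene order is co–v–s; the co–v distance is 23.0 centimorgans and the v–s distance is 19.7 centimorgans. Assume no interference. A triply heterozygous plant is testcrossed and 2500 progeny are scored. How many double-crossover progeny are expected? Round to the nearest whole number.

Map distances give recombination frequencies of 0.230 and 0.197 for the two intervals.
With no interference, expected double-crossover frequency = 0.230 × 0.197 = 0.04531.
Expected number = 0.04531 × 2500 = 113.27 ≈ 113.

113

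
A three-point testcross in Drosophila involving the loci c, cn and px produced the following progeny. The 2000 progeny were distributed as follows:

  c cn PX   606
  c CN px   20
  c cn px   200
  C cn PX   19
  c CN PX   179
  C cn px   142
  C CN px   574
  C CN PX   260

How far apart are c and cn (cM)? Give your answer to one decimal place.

18.0 cM

The two most frequent reciprocal classes, C CN px and c cn PX, are the parental types, so the F1 was C CN px / c cn PX.
The two rarest classes, c CN px and C cn PX, are the double crossovers. Comparing them with the parentals, only the c allele has switched, so c is the middle locus and the order is cn – c – px.
Crossovers in the cn–c interval produce the single-crossover classes C cn px and c CN PX (142 + 179 = 321) plus the double crossovers (39).
RF(cn–c) = (321 + 39) / 2000 = 360/2000 = 0.1800 → 18.0 cM.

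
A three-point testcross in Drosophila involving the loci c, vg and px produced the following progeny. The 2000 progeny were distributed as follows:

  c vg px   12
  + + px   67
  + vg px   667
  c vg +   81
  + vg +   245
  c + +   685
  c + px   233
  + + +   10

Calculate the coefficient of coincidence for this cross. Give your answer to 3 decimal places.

The two most frequent reciprocal classes, c + + and + vg px, are the parental types, so the F1 was c + + / + vg px.
The two rarest classes, + + + and c vg px, are the double crossovers. Comparing them with the parentals, only the c allele has switched, so c is the middle locus and the order is px – c – vg.
px–c: (478 + 22)/2000 = 0.2500; c–vg: (148 + 22)/2000 = 0.0850.
Expected DCO frequency = 0.2500 × 0.0850 ≈ 0.02125; observed = 22/2000 ≈ 0.01100.
Coefficient of coincidence = 0.01100/0.02125 ≈ 0.518.

0.518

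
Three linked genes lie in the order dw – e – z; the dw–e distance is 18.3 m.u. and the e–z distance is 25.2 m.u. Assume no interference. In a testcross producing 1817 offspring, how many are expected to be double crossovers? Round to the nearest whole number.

Map distances give recombination frequencies of 0.183 and 0.252 for the two intervals.
With no interference, expected double-crossover frequency = 0.183 × 0.252 = 0.04612.
Expected number = 0.04612 × 1817 = 83.79 ≈ 84.

84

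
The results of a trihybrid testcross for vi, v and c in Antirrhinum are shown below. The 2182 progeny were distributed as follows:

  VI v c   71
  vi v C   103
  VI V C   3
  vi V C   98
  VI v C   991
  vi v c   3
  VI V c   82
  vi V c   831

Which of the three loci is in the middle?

v

The two most frequent reciprocal classes, VI v C and vi V c, are the parental types, so the F1 was VI v C / vi V c.
The two rarest classes, VI V C and vi v c, are the double crossovers. Comparing them with the parentals, only the v allele has switched, so v is the middle locus and the order is c – v – vi.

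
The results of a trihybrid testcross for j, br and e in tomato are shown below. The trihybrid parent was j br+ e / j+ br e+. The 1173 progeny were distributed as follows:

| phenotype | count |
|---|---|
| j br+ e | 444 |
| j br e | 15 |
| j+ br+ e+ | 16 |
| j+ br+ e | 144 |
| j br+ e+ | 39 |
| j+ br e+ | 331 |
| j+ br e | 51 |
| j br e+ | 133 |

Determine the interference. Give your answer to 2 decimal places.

0.02

The two rarest classes, j br e and j+ br+ e+, are the double crossovers. Comparing them with the parentals, only the br allele has switched, so br is the middle locus and the order is j – br – e.
j–br: (277 + 31)/1173 = 0.2626; br–e: (90 + 31)/1173 = 0.1032.
Expected DCO frequency = 0.2626 × 0.1032 ≈ 0.02710; observed = 31/1173 ≈ 0.02643.
Coefficient of coincidence = 0.02643/0.02710 ≈ 0.98; interference = 1 − 0.98 = 0.02.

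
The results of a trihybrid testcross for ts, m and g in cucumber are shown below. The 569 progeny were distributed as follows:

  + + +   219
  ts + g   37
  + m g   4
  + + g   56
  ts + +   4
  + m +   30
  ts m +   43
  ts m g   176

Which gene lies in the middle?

ts

The two most frequent reciprocal classes, ts m g and + + +, are the parental types, so the F1 was ts m g / + + +.
The two rarest classes, + m g and ts + +, are the double crossovers. Comparing them with the parentals, only the ts allele has switched, so ts is the middle locus and the order is g – ts – m.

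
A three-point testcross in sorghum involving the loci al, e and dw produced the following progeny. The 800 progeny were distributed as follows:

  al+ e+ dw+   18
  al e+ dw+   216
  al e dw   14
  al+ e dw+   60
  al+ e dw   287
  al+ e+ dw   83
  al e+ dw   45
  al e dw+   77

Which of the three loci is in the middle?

al

The two most frequent reciprocal classes, al e+ dw+ and al+ e dw, are the parental types, so the F1 was al e+ dw+ / al+ e dw.
The two rarest classes, al+ e+ dw+ and al e dw, are the double crossovers. Comparing them with the parentals, only the al allele has switched, so al is the middle locus and the order is dw – al – e.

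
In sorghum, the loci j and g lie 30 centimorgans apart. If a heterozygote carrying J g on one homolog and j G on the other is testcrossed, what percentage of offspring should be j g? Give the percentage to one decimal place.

A map distance of 30 centimorgans corresponds to a recombination frequency of 0.300.
The F1 is J g / j G, so j g is a recombinant gamete class with expected frequency r/2 = 0.300/2 = 0.1500.
That is 0.1500 = 15.0% of the progeny.

15.0%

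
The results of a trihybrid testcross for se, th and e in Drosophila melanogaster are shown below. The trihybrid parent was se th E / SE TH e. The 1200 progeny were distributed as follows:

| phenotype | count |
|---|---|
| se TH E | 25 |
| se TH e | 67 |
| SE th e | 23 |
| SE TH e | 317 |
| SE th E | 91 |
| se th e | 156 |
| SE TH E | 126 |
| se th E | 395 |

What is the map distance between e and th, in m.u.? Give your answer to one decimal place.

The two rarest classes, se TH E and SE th e, are the double crossovers. Comparing them with the parentals, only the th allele has switched, so th is the middle locus and the order is e – th – se.
Crossovers in the e–th interval produce the single-crossover classes se th e and SE TH E (156 + 126 = 282) plus the double crossovers (48).
RF(e–th) = (282 + 48) / 1200 = 330/1200 = 0.2750 → 27.5 m.u.

27.5 m.u.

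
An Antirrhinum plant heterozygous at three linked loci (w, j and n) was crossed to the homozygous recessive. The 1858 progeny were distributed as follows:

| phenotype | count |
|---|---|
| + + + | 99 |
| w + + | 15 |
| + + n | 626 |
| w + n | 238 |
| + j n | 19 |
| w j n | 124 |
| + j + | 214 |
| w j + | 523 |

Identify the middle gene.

The two most frequent reciprocal classes, + + n and w j +, are the parental types, so the F1 was + + n / w j +.
The two rarest classes, + j n and w + +, are the double crossovers. Comparing them with the parentals, only the j allele has switched, so j is the middle locus and the order is w – j – n.

j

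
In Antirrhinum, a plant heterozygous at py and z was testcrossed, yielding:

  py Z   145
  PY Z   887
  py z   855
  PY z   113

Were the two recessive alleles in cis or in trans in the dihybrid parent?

cis

The two most frequent classes are PY Z (887) and py z (855); these are the parental (non-recombinant) types.
So the F1 carried PY Z on one chromosome and py z on the other — the recessive alleles are on the same chromosome (cis / coupling).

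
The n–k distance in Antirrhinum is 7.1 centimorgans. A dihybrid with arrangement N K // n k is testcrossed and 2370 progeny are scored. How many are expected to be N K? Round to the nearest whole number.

1101

A map distance of 7.1 centimorgans corresponds to a recombination frequency of 0.071.
The F1 is N K / n k, so N K is a parental gamete class with expected frequency (1 − r)/2 = 0.929/2 = 0.4645.
Expected number = 0.4645 × 2370 = 1100.87 ≈ 1101.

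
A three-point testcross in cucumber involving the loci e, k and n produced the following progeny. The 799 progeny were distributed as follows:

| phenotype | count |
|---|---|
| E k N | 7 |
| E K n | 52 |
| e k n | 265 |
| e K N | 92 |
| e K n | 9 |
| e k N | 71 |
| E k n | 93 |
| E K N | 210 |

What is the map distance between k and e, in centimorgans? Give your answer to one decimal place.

25.2 centimorgans

The two most frequent reciprocal classes, e k n and E K N, are the parental types, so the F1 was e k n / E K N.
The two rarest classes, e K n and E k N, are the double crossovers. Comparing them with the parentals, only the k allele has switched, so k is the middle locus and the order is n – k – e.
Crossovers in the k–e interval produce the single-crossover classes E k n and e K N (93 + 92 = 185) plus the double crossovers (16).
RF(k–e) = (185 + 16) / 799 = 201/799 = 0.2516 → 25.2 centimorgans.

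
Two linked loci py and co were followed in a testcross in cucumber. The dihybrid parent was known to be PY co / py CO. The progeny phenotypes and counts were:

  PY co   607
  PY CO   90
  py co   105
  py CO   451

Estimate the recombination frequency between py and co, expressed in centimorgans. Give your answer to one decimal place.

15.6 centimorgans

The recombinant classes are PY CO and py co: 90 + 105 = 195.
Recombination frequency = 195/1253 = 0.1556 ≈ 15.6%, i.e. 15.6 centimorgans.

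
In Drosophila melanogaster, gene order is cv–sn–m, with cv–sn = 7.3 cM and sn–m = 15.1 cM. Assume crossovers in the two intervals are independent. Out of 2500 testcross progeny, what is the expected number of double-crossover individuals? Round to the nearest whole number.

Map distances give recombination frequencies of 0.073 and 0.151 for the two intervals.
With no interference, expected double-crossover frequency = 0.073 × 0.151 = 0.01102.
Expected number = 0.01102 × 2500 = 27.56 ≈ 28.

28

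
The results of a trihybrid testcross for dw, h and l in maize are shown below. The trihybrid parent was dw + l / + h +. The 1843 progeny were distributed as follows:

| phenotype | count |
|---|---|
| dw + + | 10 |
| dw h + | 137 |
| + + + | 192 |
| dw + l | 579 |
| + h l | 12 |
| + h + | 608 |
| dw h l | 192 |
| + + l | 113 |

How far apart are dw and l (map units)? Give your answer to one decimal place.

The two rarest classes, dw + + and + h l, are the double crossovers. Comparing them with the parentals, only the l allele has switched, so l is the middle locus and the order is dw – l – h.
Crossovers in the dw–l interval produce the single-crossover classes + + l and dw h + (113 + 137 = 250) plus the double crossovers (22).
RF(dw–l) = (250 + 22) / 1843 = 272/1843 = 0.1476 → 14.8 map units.

14.8 map units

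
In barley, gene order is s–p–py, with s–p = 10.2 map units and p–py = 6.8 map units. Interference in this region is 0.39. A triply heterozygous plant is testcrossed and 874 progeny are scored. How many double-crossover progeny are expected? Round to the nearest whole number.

Map distances give recombination frequencies of 0.102 and 0.068 for the two intervals.
With interference 0.39 (so coincidence = 0.61), expected double-crossover frequency = 0.102 × 0.068 × 0.61 = 0.00423.
Expected number = 0.00423 × 874 = 3.70 ≈ 4.

4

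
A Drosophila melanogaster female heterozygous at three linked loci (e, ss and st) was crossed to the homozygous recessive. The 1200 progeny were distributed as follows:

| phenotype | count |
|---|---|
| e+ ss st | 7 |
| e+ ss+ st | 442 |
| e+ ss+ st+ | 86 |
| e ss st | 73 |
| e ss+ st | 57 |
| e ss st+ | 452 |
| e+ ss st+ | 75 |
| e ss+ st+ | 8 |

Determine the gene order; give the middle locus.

ss

The two most frequent reciprocal classes, e+ ss+ st and e ss st+, are the parental types, so the F1 was e+ ss+ st / e ss st+.
The two rarest classes, e+ ss st and e ss+ st+, are the double crossovers. Comparing them with the parentals, only the ss allele has switched, so ss is the middle locus and the order is e – ss – st.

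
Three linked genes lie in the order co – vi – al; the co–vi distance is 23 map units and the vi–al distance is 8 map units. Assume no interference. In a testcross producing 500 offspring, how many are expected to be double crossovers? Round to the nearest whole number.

Map distances give recombination frequencies of 0.230 and 0.080 for the two intervals.
With no interference, expected double-crossover frequency = 0.230 × 0.080 = 0.01840.
Expected number = 0.01840 × 500 = 9.20 ≈ 9.

9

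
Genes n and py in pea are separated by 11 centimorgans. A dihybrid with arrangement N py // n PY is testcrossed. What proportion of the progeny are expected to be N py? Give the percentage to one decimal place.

A map distance of 11 centimorgans corresponds to a recombination frequency of 0.110.
The F1 is N py / n PY, so N py is a parental gamete class with expected frequency (1 − r)/2 = 0.890/2 = 0.4450.
That is 0.4450 = 44.5% of the progeny.

44.5%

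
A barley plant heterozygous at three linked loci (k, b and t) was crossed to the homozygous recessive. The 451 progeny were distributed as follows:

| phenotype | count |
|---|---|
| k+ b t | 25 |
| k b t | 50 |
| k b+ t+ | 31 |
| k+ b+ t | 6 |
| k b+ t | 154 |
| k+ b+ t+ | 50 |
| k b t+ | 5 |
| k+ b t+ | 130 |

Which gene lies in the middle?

k

The two most frequent reciprocal classes, k b+ t and k+ b t+, are the parental types, so the F1 was k b+ t / k+ b t+.
The two rarest classes, k+ b+ t and k b t+, are the double crossovers. Comparing them with the parentals, only the k allele has switched, so k is the middle locus and the order is b – k – t.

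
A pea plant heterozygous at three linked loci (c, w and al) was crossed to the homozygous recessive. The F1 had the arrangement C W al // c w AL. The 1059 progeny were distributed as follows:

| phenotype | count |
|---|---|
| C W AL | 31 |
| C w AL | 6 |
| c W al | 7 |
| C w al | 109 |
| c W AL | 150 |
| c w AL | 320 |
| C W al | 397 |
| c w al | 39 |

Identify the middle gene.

The two rarest classes, c W al and C w AL, are the double crossovers. Comparing them with the parentals, only the c allele has switched, so c is the middle locus and the order is w – c – al.

c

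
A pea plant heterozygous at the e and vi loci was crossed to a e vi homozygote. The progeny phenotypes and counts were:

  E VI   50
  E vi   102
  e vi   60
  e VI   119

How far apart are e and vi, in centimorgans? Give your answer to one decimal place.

33.2 centimorgans

The two most frequent classes, E vi (102) and e VI (119), are the parental types, so the F1 was E vi / e VI.
The recombinant classes are E VI and e vi: 50 + 60 = 110.
Recombination frequency = 110/331 = 0.3323 ≈ 33.2%, i.e. 33.2 centimorgans.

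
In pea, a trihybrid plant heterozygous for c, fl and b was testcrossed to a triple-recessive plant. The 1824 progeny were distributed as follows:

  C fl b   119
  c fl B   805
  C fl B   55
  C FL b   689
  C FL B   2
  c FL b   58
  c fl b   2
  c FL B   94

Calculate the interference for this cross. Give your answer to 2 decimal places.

The two most frequent reciprocal classes, C FL b and c fl B, are the parental types, so the F1 was C FL b / c fl B.
The two rarest classes, C FL B and c fl b, are the double crossovers. Comparing them with the parentals, only the b allele has switched, so b is the middle locus and the order is fl – b – c.
fl–b: (213 + 4)/1824 = 0.1190; b–c: (113 + 4)/1824 = 0.0641.
Expected DCO frequency = 0.1190 × 0.0641 ≈ 0.00763; observed = 4/1824 ≈ 0.00219.
Coefficient of coincidence = 0.00219/0.00763 ≈ 0.29; interference = 1 − 0.29 = 0.71.

0.71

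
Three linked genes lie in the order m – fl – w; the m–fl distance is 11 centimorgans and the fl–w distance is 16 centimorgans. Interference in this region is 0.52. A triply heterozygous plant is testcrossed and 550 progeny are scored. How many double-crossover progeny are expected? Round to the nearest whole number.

Map distances give recombination frequencies of 0.110 and 0.160 for the two intervals.
With interference 0.52 (so coincidence = 0.48), expected double-crossover frequency = 0.110 × 0.160 × 0.48 = 0.00845.
Expected number = 0.00845 × 550 = 4.65 ≈ 5.

5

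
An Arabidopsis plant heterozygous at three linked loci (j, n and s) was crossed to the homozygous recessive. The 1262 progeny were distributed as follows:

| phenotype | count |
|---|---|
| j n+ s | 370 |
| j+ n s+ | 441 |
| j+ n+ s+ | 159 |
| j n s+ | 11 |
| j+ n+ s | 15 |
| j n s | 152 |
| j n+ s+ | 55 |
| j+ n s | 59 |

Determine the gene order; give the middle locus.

j

The two most frequent reciprocal classes, j+ n s+ and j n+ s, are the parental types, so the F1 was j+ n s+ / j n+ s.
The two rarest classes, j n s+ and j+ n+ s, are the double crossovers. Comparing them with the parentals, only the j allele has switched, so j is the middle locus and the order is s – j – n.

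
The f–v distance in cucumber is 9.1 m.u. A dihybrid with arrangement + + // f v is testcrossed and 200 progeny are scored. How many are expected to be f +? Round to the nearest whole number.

A map distance of 9.1 m.u. corresponds to a recombination frequency of 0.091.
The F1 is + + / f v, so f + is a recombinant gamete class with expected frequency r/2 = 0.091/2 = 0.0455.
Expected number = 0.0455 × 200 = 9.10 ≈ 9.

9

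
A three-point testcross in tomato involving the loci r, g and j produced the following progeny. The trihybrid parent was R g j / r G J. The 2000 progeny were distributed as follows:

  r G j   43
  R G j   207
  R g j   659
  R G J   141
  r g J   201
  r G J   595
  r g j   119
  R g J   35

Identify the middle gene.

j

The two rarest classes, R g J and r G j, are the double crossovers. Comparing them with the parentals, only the j allele has switched, so j is the middle locus and the order is g – j – r.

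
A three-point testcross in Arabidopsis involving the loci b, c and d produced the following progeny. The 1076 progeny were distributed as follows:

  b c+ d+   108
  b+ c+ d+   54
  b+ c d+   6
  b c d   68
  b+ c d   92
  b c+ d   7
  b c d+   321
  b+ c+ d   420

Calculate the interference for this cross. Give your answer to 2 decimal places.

The two most frequent reciprocal classes, b+ c+ d and b c d+, are the parental types, so the F1 was b+ c+ d / b c d+.
The two rarest classes, b c+ d and b+ c d+, are the double crossovers. Comparing them with the parentals, only the b allele has switched, so b is the middle locus and the order is c – b – d.
c–b: (200 + 13)/1076 = 0.1980; b–d: (122 + 13)/1076 = 0.1255.
Expected DCO frequency = 0.1980 × 0.1255 ≈ 0.02485; observed = 13/1076 ≈ 0.01208.
Coefficient of coincidence = 0.01208/0.02485 ≈ 0.49; interference = 1 − 0.49 = 0.51.

0.51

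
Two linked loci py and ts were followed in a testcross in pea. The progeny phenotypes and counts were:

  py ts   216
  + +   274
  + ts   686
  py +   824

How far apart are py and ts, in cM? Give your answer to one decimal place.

24.5 cM

The two most frequent classes, + ts (686) and py + (824), are the parental types, so the F1 was + ts / py +.
The recombinant classes are + + and py ts: 274 + 216 = 490.
Recombination frequency = 490/2000 = 0.2450 ≈ 24.5%, i.e. 24.5 cM.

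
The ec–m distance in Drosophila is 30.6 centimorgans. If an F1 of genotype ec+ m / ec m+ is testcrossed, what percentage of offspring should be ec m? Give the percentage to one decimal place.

A map distance of 30.6 centimorgans corresponds to a recombination frequency of 0.306.
The F1 is ec+ m / ec m+, so ec m is a recombinant gamete class with expected frequency r/2 = 0.306/2 = 0.1530.
That is 0.1530 = 15.3% of the progeny.

15.3%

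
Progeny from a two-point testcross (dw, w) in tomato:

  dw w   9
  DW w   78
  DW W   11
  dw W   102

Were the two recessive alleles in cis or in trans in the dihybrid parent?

trans

The two most frequent classes are DW w (78) and dw W (102); these are the parental (non-recombinant) types.
So the F1 carried DW w on one chromosome and dw W on the other — the recessive alleles are on opposite chromosomes (trans / repulsion).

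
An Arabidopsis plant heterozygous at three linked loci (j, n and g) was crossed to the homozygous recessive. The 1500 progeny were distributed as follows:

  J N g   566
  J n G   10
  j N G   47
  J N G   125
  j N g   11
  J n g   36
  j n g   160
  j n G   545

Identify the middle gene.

The two most frequent reciprocal classes, J N g and j n G, are the parental types, so the F1 was J N g / j n G.
The two rarest classes, j N g and J n G, are the double crossovers. Comparing them with the parentals, only the j allele has switched, so j is the middle locus and the order is g – j – n.

j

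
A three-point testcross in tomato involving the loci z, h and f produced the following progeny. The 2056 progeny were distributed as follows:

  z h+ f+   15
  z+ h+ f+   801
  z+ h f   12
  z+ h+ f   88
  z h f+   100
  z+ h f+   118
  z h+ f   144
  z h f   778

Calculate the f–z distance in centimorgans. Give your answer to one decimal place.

The two most frequent reciprocal classes, z h f and z+ h+ f+, are the parental types, so the F1 was z h f / z+ h+ f+.
The two rarest classes, z+ h f and z h+ f+, are the double crossovers. Comparing them with the parentals, only the z allele has switched, so z is the middle locus and the order is f – z – h.
Crossovers in the f–z interval produce the single-crossover classes z h f+ and z+ h+ f (100 + 88 = 188) plus the double crossovers (27).
RF(f–z) = (188 + 27) / 2056 = 215/2056 = 0.1046 → 10.5 centimorgans.

10.5 centimorgans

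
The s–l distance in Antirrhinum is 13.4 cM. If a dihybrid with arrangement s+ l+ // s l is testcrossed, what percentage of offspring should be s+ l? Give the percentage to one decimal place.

A map distance of 13.4 cM corresponds to a recombination frequency of 0.134.
The F1 is s+ l+ / s l, so s+ l is a recombinant gamete class with expected frequency r/2 = 0.134/2 = 0.0670.
That is 0.0670 = 6.7% of the progeny.

6.7%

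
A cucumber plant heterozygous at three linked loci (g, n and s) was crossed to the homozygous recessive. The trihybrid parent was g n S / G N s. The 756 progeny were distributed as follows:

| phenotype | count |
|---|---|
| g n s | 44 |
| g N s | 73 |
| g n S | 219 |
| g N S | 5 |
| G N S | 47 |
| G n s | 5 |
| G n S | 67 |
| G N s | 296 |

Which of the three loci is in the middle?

The two rarest classes, g N S and G n s, are the double crossovers. Comparing them with the parentals, only the n allele has switched, so n is the middle locus and the order is s – n – g.

n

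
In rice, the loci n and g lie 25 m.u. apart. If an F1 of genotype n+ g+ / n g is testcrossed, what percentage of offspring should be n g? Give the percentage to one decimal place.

A map distance of 25 m.u. corresponds to a recombination frequency of 0.250.
The F1 is n+ g+ / n g, so n g is a parental gamete class with expected frequency (1 − r)/2 = 0.750/2 = 0.3750.
That is 0.3750 = 37.5% of the progeny.

37.5%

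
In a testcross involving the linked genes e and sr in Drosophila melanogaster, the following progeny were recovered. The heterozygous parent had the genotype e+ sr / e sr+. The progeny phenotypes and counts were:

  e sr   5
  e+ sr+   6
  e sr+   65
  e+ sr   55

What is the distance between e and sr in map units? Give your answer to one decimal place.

The recombinant classes are e+ sr+ and e sr: 6 + 5 = 11.
Recombination frequency = 11/131 = 0.0840 ≈ 8.4%, i.e. 8.4 map units.

8.4 map units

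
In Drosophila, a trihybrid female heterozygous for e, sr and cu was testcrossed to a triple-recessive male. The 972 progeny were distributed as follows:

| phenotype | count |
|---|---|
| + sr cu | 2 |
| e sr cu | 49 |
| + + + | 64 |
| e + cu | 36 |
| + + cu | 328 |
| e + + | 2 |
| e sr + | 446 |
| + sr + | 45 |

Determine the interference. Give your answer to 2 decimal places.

0.61

The two most frequent reciprocal classes, + + cu and e sr +, are the parental types, so the F1 was + + cu / e sr +.
The two rarest classes, + sr cu and e + +, are the double crossovers. Comparing them with the parentals, only the sr allele has switched, so sr is the middle locus and the order is cu – sr – e.
cu–sr: (113 + 4)/972 = 0.1204; sr–e: (81 + 4)/972 = 0.0874.
Expected DCO frequency = 0.1204 × 0.0874 ≈ 0.01052; observed = 4/972 ≈ 0.00412.
Coefficient of coincidence = 0.00412/0.01052 ≈ 0.39; interference = 1 − 0.39 = 0.61.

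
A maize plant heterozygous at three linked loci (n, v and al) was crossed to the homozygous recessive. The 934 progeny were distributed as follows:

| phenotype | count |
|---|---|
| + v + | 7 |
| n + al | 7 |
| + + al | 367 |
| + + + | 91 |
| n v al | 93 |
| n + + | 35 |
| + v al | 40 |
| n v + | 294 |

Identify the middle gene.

The two most frequent reciprocal classes, + + al and n v +, are the parental types, so the F1 was + + al / n v +.
The two rarest classes, n + al and + v +, are the double crossovers. Comparing them with the parentals, only the n allele has switched, so n is the middle locus and the order is v – n – al.

n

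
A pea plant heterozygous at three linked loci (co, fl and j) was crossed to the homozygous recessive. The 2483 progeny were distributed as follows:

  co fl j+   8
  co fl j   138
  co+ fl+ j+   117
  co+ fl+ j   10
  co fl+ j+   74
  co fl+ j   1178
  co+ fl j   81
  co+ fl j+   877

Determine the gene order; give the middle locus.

The two most frequent reciprocal classes, co fl+ j and co+ fl j+, are the parental types, so the F1 was co fl+ j / co+ fl j+.
The two rarest classes, co+ fl+ j and co fl j+, are the double crossovers. Comparing them with the parentals, only the co allele has switched, so co is the middle locus and the order is fl – co – j.

co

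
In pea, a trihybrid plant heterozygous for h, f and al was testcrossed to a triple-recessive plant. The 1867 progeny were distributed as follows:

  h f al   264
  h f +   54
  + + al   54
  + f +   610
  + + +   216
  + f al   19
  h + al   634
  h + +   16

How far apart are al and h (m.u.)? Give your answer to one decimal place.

7.7 m.u.

The two most frequent reciprocal classes, + f + and h + al, are the parental types, so the F1 was + f + / h + al.
The two rarest classes, + f al and h + +, are the double crossovers. Comparing them with the parentals, only the al allele has switched, so al is the middle locus and the order is f – al – h.
Crossovers in the al–h interval produce the single-crossover classes h f + and + + al (54 + 54 = 108) plus the double crossovers (35).
RF(al–h) = (108 + 35) / 1867 = 143/1867 = 0.0766 → 7.7 m.u.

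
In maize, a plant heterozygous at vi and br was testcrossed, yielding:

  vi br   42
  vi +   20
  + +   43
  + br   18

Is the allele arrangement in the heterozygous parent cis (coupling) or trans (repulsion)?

cis

The two most frequent classes are + + (43) and vi br (42); these are the parental (non-recombinant) types.
So the F1 carried + + on one chromosome and vi br on the other — the recessive alleles are on the same chromosome (cis / coupling).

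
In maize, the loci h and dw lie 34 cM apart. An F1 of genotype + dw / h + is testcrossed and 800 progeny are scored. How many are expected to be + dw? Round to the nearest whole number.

A map distance of 34 cM corresponds to a recombination frequency of 0.340.
The F1 is + dw / h +, so + dw is a parental gamete class with expected frequency (1 − r)/2 = 0.660/2 = 0.3300.
Expected number = 0.3300 × 800 = 264.00 ≈ 264.

264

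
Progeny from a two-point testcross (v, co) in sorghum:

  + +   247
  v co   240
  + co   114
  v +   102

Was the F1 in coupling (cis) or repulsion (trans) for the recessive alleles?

cis

The two most frequent classes are + + (247) and v co (240); these are the parental (non-recombinant) types.
So the F1 carried + + on one chromosome and v co on the other — the recessive alleles are on the same chromosome (cis / coupling).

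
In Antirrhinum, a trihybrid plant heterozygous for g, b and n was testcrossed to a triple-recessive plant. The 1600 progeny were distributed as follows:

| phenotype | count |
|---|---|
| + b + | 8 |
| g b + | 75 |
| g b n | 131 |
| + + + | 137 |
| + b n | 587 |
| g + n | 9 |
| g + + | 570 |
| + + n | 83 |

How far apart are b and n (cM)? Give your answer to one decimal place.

The two most frequent reciprocal classes, g + + and + b n, are the parental types, so the F1 was g + + / + b n.
The two rarest classes, g + n and + b +, are the double crossovers. Comparing them with the parentals, only the n allele has switched, so n is the middle locus and the order is g – n – b.
Crossovers in the n–b interval produce the single-crossover classes g b + and + + n (75 + 83 = 158) plus the double crossovers (17).
RF(n–b) = (158 + 17) / 1600 = 175/1600 = 0.1094 → 10.9 cM.

10.9 cM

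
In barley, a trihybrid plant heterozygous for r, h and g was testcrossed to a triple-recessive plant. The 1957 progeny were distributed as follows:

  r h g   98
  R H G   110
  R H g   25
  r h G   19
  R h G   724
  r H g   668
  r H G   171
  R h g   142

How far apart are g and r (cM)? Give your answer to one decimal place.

18.2 cM

The two most frequent reciprocal classes, R h G and r H g, are the parental types, so the F1 was R h G / r H g.
The two rarest classes, r h G and R H g, are the double crossovers. Comparing them with the parentals, only the r allele has switched, so r is the middle locus and the order is g – r – h.
Crossovers in the g–r interval produce the single-crossover classes R h g and r H G (142 + 171 = 313) plus the double crossovers (44).
RF(g–r) = (313 + 44) / 1957 = 357/1957 = 0.1824 → 18.2 cM.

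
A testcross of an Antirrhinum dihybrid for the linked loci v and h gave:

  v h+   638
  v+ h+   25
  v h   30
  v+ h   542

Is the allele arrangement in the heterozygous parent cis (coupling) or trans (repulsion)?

The two most frequent classes are v+ h (542) and v h+ (638); these are the parental (non-recombinant) types.
So the F1 carried v+ h on one chromosome and v h+ on the other — the recessive alleles are on opposite chromosomes (trans / repulsion).

trans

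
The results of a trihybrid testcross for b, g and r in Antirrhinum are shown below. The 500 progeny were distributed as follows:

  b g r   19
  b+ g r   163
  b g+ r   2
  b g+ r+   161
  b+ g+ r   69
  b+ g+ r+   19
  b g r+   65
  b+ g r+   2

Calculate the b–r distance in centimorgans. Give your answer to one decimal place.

8.4 centimorgans

The two most frequent reciprocal classes, b+ g r and b g+ r+, are the parental types, so the F1 was b+ g r / b g+ r+.
The two rarest classes, b+ g r+ and b g+ r, are the double crossovers. Comparing them with the parentals, only the r allele has switched, so r is the middle locus and the order is g – r – b.
Crossovers in the r–b interval produce the single-crossover classes b g r and b+ g+ r+ (19 + 19 = 38) plus the double crossovers (4).
RF(r–b) = (38 + 4) / 500 = 42/500 = 0.0840 → 8.4 centimorgans.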